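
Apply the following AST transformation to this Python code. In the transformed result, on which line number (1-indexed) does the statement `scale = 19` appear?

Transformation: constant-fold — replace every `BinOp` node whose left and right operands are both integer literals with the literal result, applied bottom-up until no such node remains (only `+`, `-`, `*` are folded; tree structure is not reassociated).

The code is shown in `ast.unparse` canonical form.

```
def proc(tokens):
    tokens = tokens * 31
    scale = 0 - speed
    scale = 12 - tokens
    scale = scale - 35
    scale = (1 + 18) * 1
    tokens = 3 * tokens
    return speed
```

Transformed code:
def proc(tokens):
    tokens = tokens * 31
    scale = 0 - speed
    scale = 12 - tokens
    scale = scale - 35
    scale = 19
    tokens = 3 * tokens
    return speed

6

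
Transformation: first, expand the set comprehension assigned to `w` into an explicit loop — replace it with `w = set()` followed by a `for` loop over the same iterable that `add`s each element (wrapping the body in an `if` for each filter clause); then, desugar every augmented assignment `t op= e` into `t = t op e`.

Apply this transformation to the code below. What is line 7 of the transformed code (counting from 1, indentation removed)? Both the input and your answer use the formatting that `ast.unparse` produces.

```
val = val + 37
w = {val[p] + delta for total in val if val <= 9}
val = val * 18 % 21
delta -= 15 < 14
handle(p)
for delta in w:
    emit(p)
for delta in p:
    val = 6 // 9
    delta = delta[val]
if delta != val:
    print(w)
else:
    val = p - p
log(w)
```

delta = delta - (15 < 14)

Transformed code:
val = val + 37
w = set()
for total in val:
    if val <= 9:
        w.add(val[p] + delta)
val = val * 18 % 21
delta = delta - (15 < 14)
handle(p)
for delta in w:
    emit(p)
for delta in p:
    val = 6 // 9
    delta = delta[val]
if delta != val:
    print(w)
else:
    val = p - p
log(w)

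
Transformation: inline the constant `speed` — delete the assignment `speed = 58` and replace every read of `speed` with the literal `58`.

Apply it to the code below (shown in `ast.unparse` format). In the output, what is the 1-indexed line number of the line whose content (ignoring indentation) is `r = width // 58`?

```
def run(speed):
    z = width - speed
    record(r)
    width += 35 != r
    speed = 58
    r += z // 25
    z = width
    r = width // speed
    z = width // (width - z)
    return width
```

7

Transformed code:
def run(speed):
    z = width - 58
    record(r)
    width += 35 != r
    r += z // 25
    z = width
    r = width // 58
    z = width // (width - z)
    return width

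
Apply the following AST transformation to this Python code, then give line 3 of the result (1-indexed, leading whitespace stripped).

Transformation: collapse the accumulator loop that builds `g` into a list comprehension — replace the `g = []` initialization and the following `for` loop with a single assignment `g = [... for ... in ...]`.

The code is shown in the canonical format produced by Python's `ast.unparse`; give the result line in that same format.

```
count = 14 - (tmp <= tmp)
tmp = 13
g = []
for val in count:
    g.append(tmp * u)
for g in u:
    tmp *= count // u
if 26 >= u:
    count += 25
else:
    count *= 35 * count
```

g = [tmp * u for val in count]

Transformed code:
count = 14 - (tmp <= tmp)
tmp = 13
g = [tmp * u for val in count]
for g in u:
    tmp *= count // u
if 26 >= u:
    count += 25
else:
    count *= 35 * count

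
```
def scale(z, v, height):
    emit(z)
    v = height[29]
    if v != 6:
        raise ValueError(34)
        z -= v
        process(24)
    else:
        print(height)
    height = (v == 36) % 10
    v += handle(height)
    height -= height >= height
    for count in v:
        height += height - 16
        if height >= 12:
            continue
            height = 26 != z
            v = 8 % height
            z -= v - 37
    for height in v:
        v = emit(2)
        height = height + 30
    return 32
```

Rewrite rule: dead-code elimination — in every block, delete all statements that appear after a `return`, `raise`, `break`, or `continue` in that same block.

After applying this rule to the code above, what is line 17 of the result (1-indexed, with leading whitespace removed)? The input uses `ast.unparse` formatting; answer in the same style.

Transformed code:
def scale(z, v, height):
    emit(z)
    v = height[29]
    if v != 6:
        raise ValueError(34)
    else:
        print(height)
    height = (v == 36) % 10
    v += handle(height)
    height -= height >= height
    for count in v:
        height += height - 16
        if height >= 12:
            continue
    for height in v:
        v = emit(2)
        height = height + 30
    return 32

height = height + 30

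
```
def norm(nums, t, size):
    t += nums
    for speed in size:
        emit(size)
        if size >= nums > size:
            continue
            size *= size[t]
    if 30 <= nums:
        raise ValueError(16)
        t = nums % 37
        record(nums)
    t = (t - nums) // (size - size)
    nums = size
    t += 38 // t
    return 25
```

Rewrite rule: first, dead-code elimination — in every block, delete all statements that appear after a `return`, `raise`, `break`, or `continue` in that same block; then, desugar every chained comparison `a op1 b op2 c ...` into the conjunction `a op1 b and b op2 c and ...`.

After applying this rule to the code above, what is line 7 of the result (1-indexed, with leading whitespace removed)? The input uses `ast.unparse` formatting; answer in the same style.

if 30 <= nums:

Transformed code:
def norm(nums, t, size):
    t += nums
    for speed in size:
        emit(size)
        if size >= nums and nums > size:
            continue
    if 30 <= nums:
        raise ValueError(16)
    t = (t - nums) // (size - size)
    nums = size
    t += 38 // t
    return 25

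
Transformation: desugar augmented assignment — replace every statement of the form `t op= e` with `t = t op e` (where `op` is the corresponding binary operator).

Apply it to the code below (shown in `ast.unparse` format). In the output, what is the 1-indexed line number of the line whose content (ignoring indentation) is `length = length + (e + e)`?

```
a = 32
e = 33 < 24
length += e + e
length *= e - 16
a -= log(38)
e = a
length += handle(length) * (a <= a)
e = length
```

Transformed code:
a = 32
e = 33 < 24
length = length + (e + e)
length = length * (e - 16)
a = a - log(38)
e = a
length = length + handle(length) * (a <= a)
e = length

3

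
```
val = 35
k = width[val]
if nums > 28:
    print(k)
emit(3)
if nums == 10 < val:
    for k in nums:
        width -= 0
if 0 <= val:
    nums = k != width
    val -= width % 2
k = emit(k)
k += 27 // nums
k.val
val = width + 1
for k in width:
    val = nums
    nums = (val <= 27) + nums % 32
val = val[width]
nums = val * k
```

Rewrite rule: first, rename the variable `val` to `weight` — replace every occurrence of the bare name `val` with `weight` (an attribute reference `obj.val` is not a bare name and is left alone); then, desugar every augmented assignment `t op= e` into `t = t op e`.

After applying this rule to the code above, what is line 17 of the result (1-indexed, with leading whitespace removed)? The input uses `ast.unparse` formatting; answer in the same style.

Transformed code:
weight = 35
k = width[weight]
if nums > 28:
    print(k)
emit(3)
if nums == 10 < weight:
    for k in nums:
        width = width - 0
if 0 <= weight:
    nums = k != width
    weight = weight - width % 2
k = emit(k)
k = k + 27 // nums
k.val
weight = width + 1
for k in width:
    weight = nums
    nums = (weight <= 27) + nums % 32
weight = weight[width]
nums = weight * k

weight = nums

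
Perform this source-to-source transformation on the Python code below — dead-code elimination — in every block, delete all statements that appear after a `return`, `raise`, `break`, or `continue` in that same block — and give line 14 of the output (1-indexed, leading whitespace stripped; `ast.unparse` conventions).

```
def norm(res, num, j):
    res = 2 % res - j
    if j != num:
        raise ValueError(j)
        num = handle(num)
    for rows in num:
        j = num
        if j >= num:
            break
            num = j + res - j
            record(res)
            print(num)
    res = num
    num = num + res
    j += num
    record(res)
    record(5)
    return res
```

Transformed code:
def norm(res, num, j):
    res = 2 % res - j
    if j != num:
        raise ValueError(j)
    for rows in num:
        j = num
        if j >= num:
            break
    res = num
    num = num + res
    j += num
    record(res)
    record(5)
    return res

return res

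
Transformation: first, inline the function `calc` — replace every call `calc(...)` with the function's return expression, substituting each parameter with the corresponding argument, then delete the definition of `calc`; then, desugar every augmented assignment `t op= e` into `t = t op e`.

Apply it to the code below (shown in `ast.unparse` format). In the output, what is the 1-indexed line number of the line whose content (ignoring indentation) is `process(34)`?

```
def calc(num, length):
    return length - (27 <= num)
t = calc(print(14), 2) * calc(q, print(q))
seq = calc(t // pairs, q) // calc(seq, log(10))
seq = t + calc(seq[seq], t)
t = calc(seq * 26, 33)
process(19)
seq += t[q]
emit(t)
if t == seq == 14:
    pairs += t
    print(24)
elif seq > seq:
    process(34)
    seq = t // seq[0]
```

12

Transformed code:
t = (2 - (27 <= print(14))) * (print(q) - (27 <= q))
seq = (q - (27 <= t // pairs)) // (log(10) - (27 <= seq))
seq = t + (t - (27 <= seq[seq]))
t = 33 - (27 <= seq * 26)
process(19)
seq = seq + t[q]
emit(t)
if t == seq == 14:
    pairs = pairs + t
    print(24)
elif seq > seq:
    process(34)
    seq = t // seq[0]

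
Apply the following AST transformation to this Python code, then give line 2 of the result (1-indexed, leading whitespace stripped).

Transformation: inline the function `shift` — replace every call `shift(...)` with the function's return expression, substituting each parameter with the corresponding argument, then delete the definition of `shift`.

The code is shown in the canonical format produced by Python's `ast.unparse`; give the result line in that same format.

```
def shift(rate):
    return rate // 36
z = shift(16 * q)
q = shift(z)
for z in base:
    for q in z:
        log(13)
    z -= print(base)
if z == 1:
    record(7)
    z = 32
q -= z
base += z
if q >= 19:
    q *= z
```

Transformed code:
z = 16 * q // 36
q = z // 36
for z in base:
    for q in z:
        log(13)
    z -= print(base)
if z == 1:
    record(7)
    z = 32
q -= z
base += z
if q >= 19:
    q *= z

q = z // 36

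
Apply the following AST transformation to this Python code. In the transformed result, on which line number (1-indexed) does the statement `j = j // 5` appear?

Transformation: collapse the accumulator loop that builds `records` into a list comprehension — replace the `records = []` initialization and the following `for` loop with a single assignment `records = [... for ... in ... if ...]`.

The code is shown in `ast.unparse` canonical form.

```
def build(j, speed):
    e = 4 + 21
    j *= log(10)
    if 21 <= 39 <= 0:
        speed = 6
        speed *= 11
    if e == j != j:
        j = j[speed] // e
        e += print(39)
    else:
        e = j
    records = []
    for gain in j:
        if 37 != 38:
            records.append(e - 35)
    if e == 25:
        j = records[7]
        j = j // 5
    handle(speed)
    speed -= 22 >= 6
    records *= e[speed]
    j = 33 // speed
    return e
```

Transformed code:
def build(j, speed):
    e = 4 + 21
    j *= log(10)
    if 21 <= 39 <= 0:
        speed = 6
        speed *= 11
    if e == j != j:
        j = j[speed] // e
        e += print(39)
    else:
        e = j
    records = [e - 35 for gain in j if 37 != 38]
    if e == 25:
        j = records[7]
        j = j // 5
    handle(speed)
    speed -= 22 >= 6
    records *= e[speed]
    j = 33 // speed
    return e

15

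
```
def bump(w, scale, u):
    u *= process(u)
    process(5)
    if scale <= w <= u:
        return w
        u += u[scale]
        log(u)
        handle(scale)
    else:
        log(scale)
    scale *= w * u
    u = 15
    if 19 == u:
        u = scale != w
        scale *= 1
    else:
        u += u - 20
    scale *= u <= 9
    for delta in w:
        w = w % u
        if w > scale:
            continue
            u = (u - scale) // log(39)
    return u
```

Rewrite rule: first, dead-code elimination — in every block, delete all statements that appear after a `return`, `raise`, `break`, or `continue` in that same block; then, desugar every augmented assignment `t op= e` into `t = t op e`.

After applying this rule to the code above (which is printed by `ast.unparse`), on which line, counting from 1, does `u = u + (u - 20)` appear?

Transformed code:
def bump(w, scale, u):
    u = u * process(u)
    process(5)
    if scale <= w <= u:
        return w
    else:
        log(scale)
    scale = scale * (w * u)
    u = 15
    if 19 == u:
        u = scale != w
        scale = scale * 1
    else:
        u = u + (u - 20)
    scale = scale * (u <= 9)
    for delta in w:
        w = w % u
        if w > scale:
            continue
    return u

14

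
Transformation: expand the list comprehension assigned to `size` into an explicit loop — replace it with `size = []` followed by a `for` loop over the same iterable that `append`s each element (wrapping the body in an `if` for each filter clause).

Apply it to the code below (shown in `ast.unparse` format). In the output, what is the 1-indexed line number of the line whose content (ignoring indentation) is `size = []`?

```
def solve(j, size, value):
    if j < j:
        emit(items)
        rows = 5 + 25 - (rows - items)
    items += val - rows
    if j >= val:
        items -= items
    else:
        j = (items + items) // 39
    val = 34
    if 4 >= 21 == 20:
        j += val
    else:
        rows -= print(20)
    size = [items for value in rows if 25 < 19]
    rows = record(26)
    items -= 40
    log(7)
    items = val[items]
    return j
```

Transformed code:
def solve(j, size, value):
    if j < j:
        emit(items)
        rows = 5 + 25 - (rows - items)
    items += val - rows
    if j >= val:
        items -= items
    else:
        j = (items + items) // 39
    val = 34
    if 4 >= 21 == 20:
        j += val
    else:
        rows -= print(20)
    size = []
    for value in rows:
        if 25 < 19:
            size.append(items)
    rows = record(26)
    items -= 40
    log(7)
    items = val[items]
    return j

15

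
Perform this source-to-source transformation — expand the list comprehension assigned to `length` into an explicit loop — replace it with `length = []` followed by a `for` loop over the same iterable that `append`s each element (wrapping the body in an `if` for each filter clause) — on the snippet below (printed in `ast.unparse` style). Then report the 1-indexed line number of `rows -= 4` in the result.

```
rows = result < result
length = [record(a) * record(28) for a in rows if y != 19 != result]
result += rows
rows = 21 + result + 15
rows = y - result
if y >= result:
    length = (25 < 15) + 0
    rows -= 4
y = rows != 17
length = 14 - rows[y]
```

11

Transformed code:
rows = result < result
length = []
for a in rows:
    if y != 19 != result:
        length.append(record(a) * record(28))
result += rows
rows = 21 + result + 15
rows = y - result
if y >= result:
    length = (25 < 15) + 0
    rows -= 4
y = rows != 17
length = 14 - rows[y]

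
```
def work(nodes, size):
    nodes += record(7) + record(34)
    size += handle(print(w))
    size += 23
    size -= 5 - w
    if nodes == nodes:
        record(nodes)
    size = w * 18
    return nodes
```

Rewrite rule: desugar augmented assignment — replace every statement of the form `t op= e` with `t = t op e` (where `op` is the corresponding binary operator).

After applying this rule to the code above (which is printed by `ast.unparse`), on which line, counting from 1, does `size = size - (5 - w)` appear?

5

Transformed code:
def work(nodes, size):
    nodes = nodes + (record(7) + record(34))
    size = size + handle(print(w))
    size = size + 23
    size = size - (5 - w)
    if nodes == nodes:
        record(nodes)
    size = w * 18
    return nodes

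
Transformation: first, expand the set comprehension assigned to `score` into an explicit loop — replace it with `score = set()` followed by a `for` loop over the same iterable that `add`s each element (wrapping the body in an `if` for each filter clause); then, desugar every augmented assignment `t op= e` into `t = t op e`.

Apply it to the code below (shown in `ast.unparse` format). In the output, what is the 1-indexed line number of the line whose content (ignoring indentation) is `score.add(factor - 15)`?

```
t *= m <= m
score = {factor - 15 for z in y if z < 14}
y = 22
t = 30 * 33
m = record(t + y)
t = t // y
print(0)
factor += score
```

5

Transformed code:
t = t * (m <= m)
score = set()
for z in y:
    if z < 14:
        score.add(factor - 15)
y = 22
t = 30 * 33
m = record(t + y)
t = t // y
print(0)
factor = factor + score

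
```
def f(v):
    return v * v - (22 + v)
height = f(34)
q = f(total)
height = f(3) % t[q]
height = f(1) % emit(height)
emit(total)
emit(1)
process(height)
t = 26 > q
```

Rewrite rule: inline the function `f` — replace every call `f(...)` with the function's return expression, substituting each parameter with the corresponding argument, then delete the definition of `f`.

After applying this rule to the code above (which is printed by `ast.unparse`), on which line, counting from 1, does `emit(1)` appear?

6

Transformed code:
height = 34 * 34 - (22 + 34)
q = total * total - (22 + total)
height = (3 * 3 - (22 + 3)) % t[q]
height = (1 * 1 - (22 + 1)) % emit(height)
emit(total)
emit(1)
process(height)
t = 26 > q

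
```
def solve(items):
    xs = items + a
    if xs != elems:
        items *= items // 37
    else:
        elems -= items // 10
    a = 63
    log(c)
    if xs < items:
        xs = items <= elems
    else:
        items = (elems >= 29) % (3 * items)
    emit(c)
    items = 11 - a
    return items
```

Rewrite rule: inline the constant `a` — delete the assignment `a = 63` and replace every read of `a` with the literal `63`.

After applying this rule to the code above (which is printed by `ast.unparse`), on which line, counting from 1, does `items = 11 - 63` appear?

13

Transformed code:
def solve(items):
    xs = items + 63
    if xs != elems:
        items *= items // 37
    else:
        elems -= items // 10
    log(c)
    if xs < items:
        xs = items <= elems
    else:
        items = (elems >= 29) % (3 * items)
    emit(c)
    items = 11 - 63
    return items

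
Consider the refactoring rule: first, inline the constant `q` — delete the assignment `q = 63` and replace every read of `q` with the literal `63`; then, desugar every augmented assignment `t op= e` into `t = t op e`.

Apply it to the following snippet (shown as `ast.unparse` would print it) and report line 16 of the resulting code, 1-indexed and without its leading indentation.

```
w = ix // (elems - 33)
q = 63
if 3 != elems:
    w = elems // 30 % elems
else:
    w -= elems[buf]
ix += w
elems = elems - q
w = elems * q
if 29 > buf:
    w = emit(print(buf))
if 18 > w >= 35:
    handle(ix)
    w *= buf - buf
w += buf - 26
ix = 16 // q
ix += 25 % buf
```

ix = ix + 25 % buf

Transformed code:
w = ix // (elems - 33)
if 3 != elems:
    w = elems // 30 % elems
else:
    w = w - elems[buf]
ix = ix + w
elems = elems - 63
w = elems * 63
if 29 > buf:
    w = emit(print(buf))
if 18 > w >= 35:
    handle(ix)
    w = w * (buf - buf)
w = w + (buf - 26)
ix = 16 // 63
ix = ix + 25 % buf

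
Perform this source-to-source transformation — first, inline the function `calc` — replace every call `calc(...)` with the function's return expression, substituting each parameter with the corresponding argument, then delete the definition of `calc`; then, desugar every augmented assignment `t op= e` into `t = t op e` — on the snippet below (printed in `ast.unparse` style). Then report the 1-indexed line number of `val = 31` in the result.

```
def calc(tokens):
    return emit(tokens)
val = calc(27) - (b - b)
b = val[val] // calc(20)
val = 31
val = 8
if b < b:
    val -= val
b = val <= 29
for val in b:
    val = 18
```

3

Transformed code:
val = emit(27) - (b - b)
b = val[val] // emit(20)
val = 31
val = 8
if b < b:
    val = val - val
b = val <= 29
for val in b:
    val = 18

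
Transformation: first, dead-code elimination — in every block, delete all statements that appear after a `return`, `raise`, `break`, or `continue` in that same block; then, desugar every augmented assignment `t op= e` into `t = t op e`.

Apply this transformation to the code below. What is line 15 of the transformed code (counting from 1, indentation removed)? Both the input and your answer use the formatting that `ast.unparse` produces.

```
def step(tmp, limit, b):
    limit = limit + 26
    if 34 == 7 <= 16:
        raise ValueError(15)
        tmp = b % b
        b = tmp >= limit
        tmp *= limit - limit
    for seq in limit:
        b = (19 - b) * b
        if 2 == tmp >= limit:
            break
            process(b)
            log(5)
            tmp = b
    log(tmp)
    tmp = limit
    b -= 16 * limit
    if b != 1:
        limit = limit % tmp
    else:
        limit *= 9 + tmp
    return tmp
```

limit = limit * (9 + tmp)

Transformed code:
def step(tmp, limit, b):
    limit = limit + 26
    if 34 == 7 <= 16:
        raise ValueError(15)
    for seq in limit:
        b = (19 - b) * b
        if 2 == tmp >= limit:
            break
    log(tmp)
    tmp = limit
    b = b - 16 * limit
    if b != 1:
        limit = limit % tmp
    else:
        limit = limit * (9 + tmp)
    return tmp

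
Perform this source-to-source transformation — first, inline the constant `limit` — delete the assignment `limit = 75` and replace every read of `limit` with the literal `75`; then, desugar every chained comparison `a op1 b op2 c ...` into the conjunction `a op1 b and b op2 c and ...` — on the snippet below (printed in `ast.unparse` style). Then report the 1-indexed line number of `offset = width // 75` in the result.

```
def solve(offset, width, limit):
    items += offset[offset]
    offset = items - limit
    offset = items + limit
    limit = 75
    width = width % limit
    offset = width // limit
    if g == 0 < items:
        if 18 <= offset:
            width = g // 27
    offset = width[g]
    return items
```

6

Transformed code:
def solve(offset, width, limit):
    items += offset[offset]
    offset = items - 75
    offset = items + 75
    width = width % 75
    offset = width // 75
    if g == 0 and 0 < items:
        if 18 <= offset:
            width = g // 27
    offset = width[g]
    return items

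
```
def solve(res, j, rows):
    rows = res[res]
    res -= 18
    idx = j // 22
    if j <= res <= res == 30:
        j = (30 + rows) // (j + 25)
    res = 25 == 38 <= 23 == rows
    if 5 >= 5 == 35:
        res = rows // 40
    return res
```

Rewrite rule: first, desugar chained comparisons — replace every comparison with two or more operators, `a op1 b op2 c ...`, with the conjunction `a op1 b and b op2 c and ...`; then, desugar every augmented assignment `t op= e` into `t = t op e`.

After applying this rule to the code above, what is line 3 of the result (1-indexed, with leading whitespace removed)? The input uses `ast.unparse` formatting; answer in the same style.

Transformed code:
def solve(res, j, rows):
    rows = res[res]
    res = res - 18
    idx = j // 22
    if j <= res and res <= res and (res == 30):
        j = (30 + rows) // (j + 25)
    res = 25 == 38 and 38 <= 23 and (23 == rows)
    if 5 >= 5 and 5 == 35:
        res = rows // 40
    return res

res = res - 18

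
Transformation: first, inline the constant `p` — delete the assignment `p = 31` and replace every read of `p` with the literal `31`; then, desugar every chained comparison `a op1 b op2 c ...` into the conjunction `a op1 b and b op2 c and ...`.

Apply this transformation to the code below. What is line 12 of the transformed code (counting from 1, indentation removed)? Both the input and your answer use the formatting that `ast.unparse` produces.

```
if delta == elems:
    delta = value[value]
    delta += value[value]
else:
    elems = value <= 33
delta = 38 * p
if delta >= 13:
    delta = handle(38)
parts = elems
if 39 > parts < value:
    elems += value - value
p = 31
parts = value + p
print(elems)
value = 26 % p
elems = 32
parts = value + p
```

Transformed code:
if delta == elems:
    delta = value[value]
    delta += value[value]
else:
    elems = value <= 33
delta = 38 * 31
if delta >= 13:
    delta = handle(38)
parts = elems
if 39 > parts and parts < value:
    elems += value - value
parts = value + 31
print(elems)
value = 26 % 31
elems = 32
parts = value + 31

parts = value + 31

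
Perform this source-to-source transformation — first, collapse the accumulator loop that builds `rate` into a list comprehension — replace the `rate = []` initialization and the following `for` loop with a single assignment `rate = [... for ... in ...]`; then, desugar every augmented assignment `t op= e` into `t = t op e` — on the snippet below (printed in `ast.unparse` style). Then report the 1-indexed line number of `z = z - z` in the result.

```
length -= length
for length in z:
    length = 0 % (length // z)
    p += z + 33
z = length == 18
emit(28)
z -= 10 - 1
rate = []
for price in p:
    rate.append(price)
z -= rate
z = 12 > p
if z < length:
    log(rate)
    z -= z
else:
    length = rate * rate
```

13

Transformed code:
length = length - length
for length in z:
    length = 0 % (length // z)
    p = p + (z + 33)
z = length == 18
emit(28)
z = z - (10 - 1)
rate = [price for price in p]
z = z - rate
z = 12 > p
if z < length:
    log(rate)
    z = z - z
else:
    length = rate * rate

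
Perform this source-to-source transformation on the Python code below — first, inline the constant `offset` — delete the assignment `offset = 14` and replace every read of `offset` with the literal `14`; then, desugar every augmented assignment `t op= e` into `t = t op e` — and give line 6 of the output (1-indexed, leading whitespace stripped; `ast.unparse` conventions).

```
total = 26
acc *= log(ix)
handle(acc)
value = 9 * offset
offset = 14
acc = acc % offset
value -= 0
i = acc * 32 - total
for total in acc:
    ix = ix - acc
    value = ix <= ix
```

value = value - 0

Transformed code:
total = 26
acc = acc * log(ix)
handle(acc)
value = 9 * 14
acc = acc % 14
value = value - 0
i = acc * 32 - total
for total in acc:
    ix = ix - acc
    value = ix <= ix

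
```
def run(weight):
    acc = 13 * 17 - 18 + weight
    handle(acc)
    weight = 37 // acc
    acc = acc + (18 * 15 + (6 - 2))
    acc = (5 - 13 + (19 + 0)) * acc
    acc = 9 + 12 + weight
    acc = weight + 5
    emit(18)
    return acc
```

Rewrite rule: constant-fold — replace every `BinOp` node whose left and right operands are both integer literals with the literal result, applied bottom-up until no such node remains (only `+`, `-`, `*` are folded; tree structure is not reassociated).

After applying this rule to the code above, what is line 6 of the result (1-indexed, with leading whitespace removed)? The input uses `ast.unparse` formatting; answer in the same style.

Transformed code:
def run(weight):
    acc = 203 + weight
    handle(acc)
    weight = 37 // acc
    acc = acc + 274
    acc = 11 * acc
    acc = 21 + weight
    acc = weight + 5
    emit(18)
    return acc

acc = 11 * acc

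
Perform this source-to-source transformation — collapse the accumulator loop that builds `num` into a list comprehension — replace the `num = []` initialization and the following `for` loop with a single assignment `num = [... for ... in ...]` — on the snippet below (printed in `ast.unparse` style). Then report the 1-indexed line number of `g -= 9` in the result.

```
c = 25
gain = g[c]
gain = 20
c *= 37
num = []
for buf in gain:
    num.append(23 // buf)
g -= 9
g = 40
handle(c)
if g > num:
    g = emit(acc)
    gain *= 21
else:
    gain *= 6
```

6

Transformed code:
c = 25
gain = g[c]
gain = 20
c *= 37
num = [23 // buf for buf in gain]
g -= 9
g = 40
handle(c)
if g > num:
    g = emit(acc)
    gain *= 21
else:
    gain *= 6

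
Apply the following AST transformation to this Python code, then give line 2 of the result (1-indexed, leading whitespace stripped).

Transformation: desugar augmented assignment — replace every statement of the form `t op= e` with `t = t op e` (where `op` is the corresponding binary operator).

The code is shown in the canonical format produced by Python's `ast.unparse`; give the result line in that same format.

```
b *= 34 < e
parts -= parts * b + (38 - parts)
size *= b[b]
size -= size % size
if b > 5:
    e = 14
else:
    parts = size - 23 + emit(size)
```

Transformed code:
b = b * (34 < e)
parts = parts - (parts * b + (38 - parts))
size = size * b[b]
size = size - size % size
if b > 5:
    e = 14
else:
    parts = size - 23 + emit(size)

parts = parts - (parts * b + (38 - parts))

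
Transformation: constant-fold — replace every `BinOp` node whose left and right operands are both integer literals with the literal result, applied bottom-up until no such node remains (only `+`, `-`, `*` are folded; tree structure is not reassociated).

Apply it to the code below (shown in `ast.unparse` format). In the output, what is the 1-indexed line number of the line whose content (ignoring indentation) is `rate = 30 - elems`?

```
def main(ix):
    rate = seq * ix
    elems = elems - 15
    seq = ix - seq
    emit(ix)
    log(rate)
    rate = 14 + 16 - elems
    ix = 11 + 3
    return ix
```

7

Transformed code:
def main(ix):
    rate = seq * ix
    elems = elems - 15
    seq = ix - seq
    emit(ix)
    log(rate)
    rate = 30 - elems
    ix = 14
    return ix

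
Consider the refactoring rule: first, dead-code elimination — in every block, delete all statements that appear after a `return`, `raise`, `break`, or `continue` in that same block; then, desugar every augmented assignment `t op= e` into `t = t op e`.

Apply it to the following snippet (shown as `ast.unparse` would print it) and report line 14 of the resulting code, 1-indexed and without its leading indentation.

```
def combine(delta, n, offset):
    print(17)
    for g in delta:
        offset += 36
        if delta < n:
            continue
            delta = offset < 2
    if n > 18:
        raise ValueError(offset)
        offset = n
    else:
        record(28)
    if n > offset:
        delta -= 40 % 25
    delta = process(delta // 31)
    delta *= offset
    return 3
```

Transformed code:
def combine(delta, n, offset):
    print(17)
    for g in delta:
        offset = offset + 36
        if delta < n:
            continue
    if n > 18:
        raise ValueError(offset)
    else:
        record(28)
    if n > offset:
        delta = delta - 40 % 25
    delta = process(delta // 31)
    delta = delta * offset
    return 3

delta = delta * offset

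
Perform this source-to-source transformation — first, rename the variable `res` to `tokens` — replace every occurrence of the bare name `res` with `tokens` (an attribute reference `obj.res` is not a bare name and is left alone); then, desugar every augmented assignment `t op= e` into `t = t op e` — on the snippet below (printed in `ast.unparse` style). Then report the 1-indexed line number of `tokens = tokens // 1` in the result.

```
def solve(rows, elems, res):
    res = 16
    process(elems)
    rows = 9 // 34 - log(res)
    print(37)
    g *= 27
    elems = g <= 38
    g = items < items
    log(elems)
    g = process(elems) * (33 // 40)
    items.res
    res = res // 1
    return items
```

Transformed code:
def solve(rows, elems, tokens):
    tokens = 16
    process(elems)
    rows = 9 // 34 - log(tokens)
    print(37)
    g = g * 27
    elems = g <= 38
    g = items < items
    log(elems)
    g = process(elems) * (33 // 40)
    items.res
    tokens = tokens // 1
    return items

12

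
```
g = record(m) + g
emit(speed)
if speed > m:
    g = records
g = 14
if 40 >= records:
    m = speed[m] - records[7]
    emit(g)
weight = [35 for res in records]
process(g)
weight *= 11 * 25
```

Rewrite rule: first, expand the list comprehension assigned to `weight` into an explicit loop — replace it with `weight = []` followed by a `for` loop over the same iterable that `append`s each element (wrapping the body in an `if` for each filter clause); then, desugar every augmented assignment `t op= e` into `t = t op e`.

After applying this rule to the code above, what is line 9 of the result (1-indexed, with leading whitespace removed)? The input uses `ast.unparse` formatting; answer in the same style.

Transformed code:
g = record(m) + g
emit(speed)
if speed > m:
    g = records
g = 14
if 40 >= records:
    m = speed[m] - records[7]
    emit(g)
weight = []
for res in records:
    weight.append(35)
process(g)
weight = weight * (11 * 25)

weight = []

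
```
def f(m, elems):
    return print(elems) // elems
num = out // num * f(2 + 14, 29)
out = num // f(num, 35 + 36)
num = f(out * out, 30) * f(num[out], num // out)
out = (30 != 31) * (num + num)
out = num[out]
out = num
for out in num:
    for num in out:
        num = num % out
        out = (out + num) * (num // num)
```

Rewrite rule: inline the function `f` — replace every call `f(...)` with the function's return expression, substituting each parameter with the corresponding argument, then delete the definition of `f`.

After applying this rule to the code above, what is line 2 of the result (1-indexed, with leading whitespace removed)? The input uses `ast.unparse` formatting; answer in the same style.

out = num // (print(35 + 36) // (35 + 36))

Transformed code:
num = out // num * (print(29) // 29)
out = num // (print(35 + 36) // (35 + 36))
num = print(30) // 30 * (print(num // out) // (num // out))
out = (30 != 31) * (num + num)
out = num[out]
out = num
for out in num:
    for num in out:
        num = num % out
        out = (out + num) * (num // num)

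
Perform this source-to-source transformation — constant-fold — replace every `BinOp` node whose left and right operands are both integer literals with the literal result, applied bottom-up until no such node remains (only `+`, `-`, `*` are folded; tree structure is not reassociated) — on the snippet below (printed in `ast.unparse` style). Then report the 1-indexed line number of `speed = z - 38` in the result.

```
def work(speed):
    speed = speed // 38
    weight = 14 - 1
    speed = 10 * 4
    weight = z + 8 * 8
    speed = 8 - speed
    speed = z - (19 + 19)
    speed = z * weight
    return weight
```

Transformed code:
def work(speed):
    speed = speed // 38
    weight = 13
    speed = 40
    weight = z + 64
    speed = 8 - speed
    speed = z - 38
    speed = z * weight
    return weight

7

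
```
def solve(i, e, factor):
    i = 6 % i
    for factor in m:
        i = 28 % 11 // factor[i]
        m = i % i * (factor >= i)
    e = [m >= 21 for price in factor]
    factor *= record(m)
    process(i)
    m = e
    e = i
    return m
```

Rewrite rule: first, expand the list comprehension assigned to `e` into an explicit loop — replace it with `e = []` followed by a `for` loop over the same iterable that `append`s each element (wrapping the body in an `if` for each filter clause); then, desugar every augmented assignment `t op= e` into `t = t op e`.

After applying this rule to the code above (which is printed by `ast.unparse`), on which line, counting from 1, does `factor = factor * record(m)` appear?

9

Transformed code:
def solve(i, e, factor):
    i = 6 % i
    for factor in m:
        i = 28 % 11 // factor[i]
        m = i % i * (factor >= i)
    e = []
    for price in factor:
        e.append(m >= 21)
    factor = factor * record(m)
    process(i)
    m = e
    e = i
    return m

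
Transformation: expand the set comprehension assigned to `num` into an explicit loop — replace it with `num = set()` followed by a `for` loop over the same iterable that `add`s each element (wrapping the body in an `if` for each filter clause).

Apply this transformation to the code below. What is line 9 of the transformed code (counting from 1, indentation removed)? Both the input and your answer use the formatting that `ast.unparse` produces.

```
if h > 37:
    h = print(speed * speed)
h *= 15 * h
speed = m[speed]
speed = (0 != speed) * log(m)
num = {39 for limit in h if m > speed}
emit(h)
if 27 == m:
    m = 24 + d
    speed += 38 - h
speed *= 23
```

num.add(39)

Transformed code:
if h > 37:
    h = print(speed * speed)
h *= 15 * h
speed = m[speed]
speed = (0 != speed) * log(m)
num = set()
for limit in h:
    if m > speed:
        num.add(39)
emit(h)
if 27 == m:
    m = 24 + d
    speed += 38 - h
speed *= 23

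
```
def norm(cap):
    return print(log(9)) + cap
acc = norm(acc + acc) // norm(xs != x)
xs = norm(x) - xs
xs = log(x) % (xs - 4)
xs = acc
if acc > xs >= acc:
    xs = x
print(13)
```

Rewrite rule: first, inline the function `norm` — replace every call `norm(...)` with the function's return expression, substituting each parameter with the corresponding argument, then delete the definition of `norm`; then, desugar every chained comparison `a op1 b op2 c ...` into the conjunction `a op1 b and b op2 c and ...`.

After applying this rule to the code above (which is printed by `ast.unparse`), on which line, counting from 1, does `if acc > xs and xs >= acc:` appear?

5

Transformed code:
acc = (print(log(9)) + (acc + acc)) // (print(log(9)) + (xs != x))
xs = print(log(9)) + x - xs
xs = log(x) % (xs - 4)
xs = acc
if acc > xs and xs >= acc:
    xs = x
print(13)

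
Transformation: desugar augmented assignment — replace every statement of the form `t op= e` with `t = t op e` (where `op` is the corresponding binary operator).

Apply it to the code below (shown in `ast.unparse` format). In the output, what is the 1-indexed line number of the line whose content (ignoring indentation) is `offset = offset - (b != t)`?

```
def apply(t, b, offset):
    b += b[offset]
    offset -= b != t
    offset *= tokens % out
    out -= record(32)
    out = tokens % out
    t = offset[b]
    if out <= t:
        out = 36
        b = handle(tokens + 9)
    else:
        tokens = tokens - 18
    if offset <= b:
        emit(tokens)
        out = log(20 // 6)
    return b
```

3

Transformed code:
def apply(t, b, offset):
    b = b + b[offset]
    offset = offset - (b != t)
    offset = offset * (tokens % out)
    out = out - record(32)
    out = tokens % out
    t = offset[b]
    if out <= t:
        out = 36
        b = handle(tokens + 9)
    else:
        tokens = tokens - 18
    if offset <= b:
        emit(tokens)
        out = log(20 // 6)
    return b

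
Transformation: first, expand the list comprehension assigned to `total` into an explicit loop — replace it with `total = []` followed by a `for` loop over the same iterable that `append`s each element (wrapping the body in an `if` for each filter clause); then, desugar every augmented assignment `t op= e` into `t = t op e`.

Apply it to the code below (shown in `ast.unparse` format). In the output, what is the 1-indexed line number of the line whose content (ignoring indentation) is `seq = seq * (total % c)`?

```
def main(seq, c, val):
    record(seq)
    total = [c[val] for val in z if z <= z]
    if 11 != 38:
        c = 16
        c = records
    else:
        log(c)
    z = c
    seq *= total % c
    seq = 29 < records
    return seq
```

Transformed code:
def main(seq, c, val):
    record(seq)
    total = []
    for val in z:
        if z <= z:
            total.append(c[val])
    if 11 != 38:
        c = 16
        c = records
    else:
        log(c)
    z = c
    seq = seq * (total % c)
    seq = 29 < records
    return seq

13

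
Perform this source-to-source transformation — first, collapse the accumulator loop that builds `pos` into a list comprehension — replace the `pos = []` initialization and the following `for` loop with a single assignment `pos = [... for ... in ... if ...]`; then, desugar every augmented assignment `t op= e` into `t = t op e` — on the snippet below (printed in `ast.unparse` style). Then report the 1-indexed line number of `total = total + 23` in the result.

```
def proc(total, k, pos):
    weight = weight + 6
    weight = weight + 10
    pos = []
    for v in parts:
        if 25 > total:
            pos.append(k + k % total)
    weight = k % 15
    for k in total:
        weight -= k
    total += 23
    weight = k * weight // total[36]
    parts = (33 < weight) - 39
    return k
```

8

Transformed code:
def proc(total, k, pos):
    weight = weight + 6
    weight = weight + 10
    pos = [k + k % total for v in parts if 25 > total]
    weight = k % 15
    for k in total:
        weight = weight - k
    total = total + 23
    weight = k * weight // total[36]
    parts = (33 < weight) - 39
    return k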